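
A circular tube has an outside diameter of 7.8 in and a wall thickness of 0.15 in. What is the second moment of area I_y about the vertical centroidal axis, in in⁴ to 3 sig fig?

I_y ≈ 26.4 in⁴

Break the section into simple shapes (no overlaps), measuring from the bottom-left corner of the bounding box.
Outer circle: ⌀7.8, A = 47.784 in², x = 3.9 in, Ī = 181.7 in⁴.
Bore (subtracted): ⌀7.5, A = 44.179 in², x = 3.9 in, Ī = 155.32 in⁴.
By symmetry the centroid is at mid-width, x̄ = 3.9 in.
All pieces are centred on the vertical centroidal axis, so I = ΣĪ (holes subtracted) = 26.382 in⁴.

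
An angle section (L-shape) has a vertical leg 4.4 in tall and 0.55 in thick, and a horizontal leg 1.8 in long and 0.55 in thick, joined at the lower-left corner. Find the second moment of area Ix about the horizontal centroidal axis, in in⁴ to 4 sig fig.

Ix ≈ 5.906 in⁴

Split into non-overlapping primitives; take the origin at the lower-left of the bounding box.
Vertical leg: 0.55 × 4.4, A = 2.42 in², y = 2.2 in, Ī = 3.90427 in⁴.
Horizontal leg (remainder): 1.25 × 0.55, A = 0.6875 in², y = 0.275 in, Ī = 0.0173307 in⁴.
Centroid: ȳ = ΣA·y / ΣA = 1.77412 in.
Transfer each piece to the horizontal centroidal axis using Ī + A·d² with d = y − 1.77412:
  vertical leg: d = 0.425885 in → contributes +4.3432 in⁴
  horizontal leg (remainder): d = -1.49912 in → contributes +1.56238 in⁴
Total I = 5.90558 in⁴.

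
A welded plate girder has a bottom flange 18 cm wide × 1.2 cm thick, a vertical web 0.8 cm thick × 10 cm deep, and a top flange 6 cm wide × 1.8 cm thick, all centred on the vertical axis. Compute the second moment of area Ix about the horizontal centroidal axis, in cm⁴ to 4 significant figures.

Ix ≈ 1044 cm⁴

Break the section into simple shapes (no overlaps), measuring from the bottom-left corner of the bounding box.
Bottom plate: 18 × 1.2, A = 21.6 cm², y = 0.6 cm, Ī = 2.592 cm⁴.
Web plate: 0.8 × 10, A = 8 cm², y = 6.2 cm, Ī = 66.6667 cm⁴.
Top plate: 6 × 1.8, A = 10.8 cm², y = 12.1 cm, Ī = 2.916 cm⁴.
Centroid: ȳ = ΣA·y / ΣA = 4.78317 cm.
Transfer each piece to the horizontal centroidal axis using Ī + A·d² with d = y − 4.78317:
  bottom plate: d = -4.18317 cm → contributes +380.568 cm⁴
  web plate: d = 1.41683 cm → contributes +82.726 cm⁴
  top plate: d = 7.31683 cm → contributes +581.105 cm⁴
Total I = 1044.4 cm⁴.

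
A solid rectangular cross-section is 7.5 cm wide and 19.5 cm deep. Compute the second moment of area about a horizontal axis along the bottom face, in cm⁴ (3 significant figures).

The section: 7.5 × 19.5, A = 146.25 cm², y = 9.75 cm, Ī = 4634.3 cm⁴.
Transfer it to the base of the section using Ī + A·d² with d = y − 0:
  the section: d = 9.75 cm → contributes +18 537 cm⁴
Total I = 18 537 cm⁴.

I_base ≈ 1.85 × 10⁴ cm⁴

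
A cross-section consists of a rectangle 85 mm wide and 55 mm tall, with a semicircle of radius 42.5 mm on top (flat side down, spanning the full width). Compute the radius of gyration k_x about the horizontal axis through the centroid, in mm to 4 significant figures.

Treat the section as a set of non-overlapping primitives; coordinates are from the bounding-box lower-left.
Rectangular body: 85 × 55, A = 4 675 mm², y = 27.5 mm, Ī = 1 178 490 mm⁴.
Semicircular cap: semicircle r = 42.5, A = 2837.25 mm², y = 73.0376 mm, Ī = 358 086 mm⁴.
Centroid: ȳ = ΣA·y / ΣA = 44.6988 mm.
Transfer each piece to the horizontal axis through the centroid using Ī + A·d² with d = y − 44.6988:
  rectangular body: d = -17.1988 mm → contributes +2 561 344 mm⁴
  semicircular cap: d = 28.3388 mm → contributes +2 636 646 mm⁴
Total I = 5 197 990 mm⁴.
Radius of gyration: k = √(I/A) = √(5 197 990 / 7512.25) = 26.3047 mm.

k_x ≈ 26.30 mm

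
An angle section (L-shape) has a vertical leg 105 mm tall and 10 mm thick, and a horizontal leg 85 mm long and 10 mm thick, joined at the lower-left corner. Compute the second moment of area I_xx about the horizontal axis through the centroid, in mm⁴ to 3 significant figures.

I_xx ≈ 1.96 × 10⁶ mm⁴

Split into non-overlapping primitives; take the origin at the lower-left of the bounding box.
Vertical leg: 10 × 105, A = 1 050 mm², y = 52.5 mm, Ī = 964 688 mm⁴.
Horizontal leg (remainder): 75 × 10, A = 750 mm², y = 5 mm, Ī = 6 250 mm⁴.
Centroid: ȳ = ΣA·y / ΣA = 32.708 mm.
Transfer each piece to the horizontal axis through the centroid using Ī + A·d² with d = y − 32.708:
  vertical leg: d = 19.792 mm → contributes +1 375 983 mm⁴
  horizontal leg (remainder): d = -27.708 mm → contributes +582 064 mm⁴
Total I = 1 958 047 mm⁴.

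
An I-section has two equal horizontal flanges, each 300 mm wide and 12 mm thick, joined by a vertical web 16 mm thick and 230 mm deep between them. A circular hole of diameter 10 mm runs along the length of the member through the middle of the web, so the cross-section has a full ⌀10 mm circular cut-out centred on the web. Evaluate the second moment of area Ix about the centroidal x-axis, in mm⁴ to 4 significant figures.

Ix ≈ 1.217 × 10⁸ mm⁴

Split into non-overlapping primitives; take the origin at the lower-left of the bounding box.
Bottom flange: 300 × 12, A = 3 600 mm², y = 6 mm, Ī = 43 200 mm⁴.
Web: 16 × 230, A = 3 680 mm², y = 127 mm, Ī = 16 222 667 mm⁴.
Top flange: 300 × 12, A = 3 600 mm², y = 248 mm, Ī = 43 200 mm⁴.
Hole (subtracted): ⌀10, A = 78.5398 mm², y = 127 mm, Ī = 490.874 mm⁴.
By symmetry the centroid is at mid-height, ȳ = 127 mm.
Transfer each piece to the centroidal x-axis using Ī + A·d² with d = y − 127:
  bottom flange: d = -121 mm → contributes +52 750 800 mm⁴
  web: d = 0 mm → contributes +16 222 667 mm⁴
  top flange: d = 121 mm → contributes +52 750 800 mm⁴
  hole: d = 0 mm → contributes −490.874 mm⁴
Total I = 121 723 776 mm⁴.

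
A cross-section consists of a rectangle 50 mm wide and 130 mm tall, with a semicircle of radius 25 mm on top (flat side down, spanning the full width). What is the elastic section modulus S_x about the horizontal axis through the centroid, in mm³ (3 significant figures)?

Decompose the section into non-overlapping parts with the origin at the bottom-left of its bounding rectangle.
Rectangular body: 50 × 130, A = 6 500 mm², y = 65 mm, Ī = 9 154 167 mm⁴.
Semicircular cap: semicircle r = 25, A = 981.75 mm², y = 140.61 mm, Ī = 42 874 mm⁴.
Centroid: ȳ = ΣA·y / ΣA = 74.922 mm.
Transfer each piece to the horizontal axis through the centroid using Ī + A·d² with d = y − 74.922:
  rectangular body: d = -9.9215 mm → contributes +9 794 004 mm⁴
  semicircular cap: d = 65.689 mm → contributes +4 279 135 mm⁴
Total I = 14 073 139 mm⁴.
Extreme fibre distance c = 80.078 mm; S = I/c = 175 742 mm³.

S_x ≈ 1.76 × 10⁵ mm³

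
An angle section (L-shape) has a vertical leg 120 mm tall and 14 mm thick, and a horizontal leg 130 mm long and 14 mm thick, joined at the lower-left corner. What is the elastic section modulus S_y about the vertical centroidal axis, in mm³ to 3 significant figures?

S_y ≈ 5.86 × 10⁴ mm³

Split into non-overlapping primitives; take the origin at the lower-left of the bounding box.
Vertical leg: 14 × 120, A = 1 680 mm², x = 7 mm, Ī = 27 440 mm⁴.
Horizontal leg (remainder): 116 × 14, A = 1 624 mm², x = 72 mm, Ī = 1 821 045 mm⁴.
Centroid: x̄ = ΣA·x / ΣA = 38.949 mm.
Transfer each piece to the vertical centroidal axis using Ī + A·d² with d = x − 38.949:
  vertical leg: d = -31.949 mm → contributes +1 742 297 mm⁴
  horizontal leg (remainder): d = 33.051 mm → contributes +3 595 036 mm⁴
Total I = 5 337 333 mm⁴.
Extreme fibre distance c = 91.051 mm; S = I/c = 58 619 mm³.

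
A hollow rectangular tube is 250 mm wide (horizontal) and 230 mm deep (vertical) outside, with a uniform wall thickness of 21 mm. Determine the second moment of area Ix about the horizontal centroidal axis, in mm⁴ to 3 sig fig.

Treat the section as a set of non-overlapping primitives; coordinates are from the bounding-box lower-left.
Outer rectangle: 250 × 230, A = 57 500 mm², y = 115 mm, Ī = 253 479 167 mm⁴.
Inner void (subtracted): 208 × 188, A = 39 104 mm², y = 115 mm, Ī = 115 174 315 mm⁴.
By symmetry the centroid is at mid-height, ȳ = 115 mm.
All pieces are centred on the horizontal centroidal axis, so I = ΣĪ (holes subtracted) = 138 304 852 mm⁴.

Ix ≈ 1.38 × 10⁸ mm⁴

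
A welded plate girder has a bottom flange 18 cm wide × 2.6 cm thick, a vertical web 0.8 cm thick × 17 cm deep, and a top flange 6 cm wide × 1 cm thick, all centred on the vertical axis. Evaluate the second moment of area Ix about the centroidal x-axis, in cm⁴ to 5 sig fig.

Treat the section as a set of non-overlapping primitives; coordinates are from the bounding-box lower-left.
Bottom plate: 18 × 2.6, A = 46.8 cm², y = 1.3 cm, Ī = 26.364 cm⁴.
Web plate: 0.8 × 17, A = 13.6 cm², y = 11.1 cm, Ī = 327.5333 cm⁴.
Top plate: 6 × 1, A = 6 cm², y = 20.1 cm, Ī = 0.5 cm⁴.
Centroid: ȳ = ΣA·y / ΣA = 5.006024 cm.
Transfer each piece to the centroidal x-axis using Ī + A·d² with d = y − 5.006024:
  bottom plate: d = -3.706024 cm → contributes +669.144 cm⁴
  web plate: d = 6.093976 cm → contributes +832.5903 cm⁴
  top plate: d = 15.09398 cm → contributes +1367.469 cm⁴
Total I = 2869.203 cm⁴.

Ix ≈ 2869.2 cm⁴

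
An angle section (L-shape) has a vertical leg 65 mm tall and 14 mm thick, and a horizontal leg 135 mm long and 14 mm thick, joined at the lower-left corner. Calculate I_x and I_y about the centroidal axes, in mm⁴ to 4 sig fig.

Break the section into simple shapes (no overlaps), measuring from the bottom-left corner of the bounding box.
Vertical leg: 14 × 65, A = 910 mm², y = 32.5 mm, Ī = 320 396 mm⁴.
Horizontal leg (remainder): 121 × 14, A = 1 694 mm², y = 7 mm, Ī = 27668.7 mm⁴.
Centroid: ȳ = ΣA·y / ΣA = 15.9113 mm.
Transfer each piece to the centroidal x-axis using Ī + A·d² with d = y − 15.9113:
  vertical leg: d = 16.5887 mm → contributes +570 814 mm⁴
  horizontal leg (remainder): d = -8.91129 mm → contributes +162 191 mm⁴
Total I = 733 006 mm⁴.
For the y-axis: x̄ = 50.9113 mm.
Repeating about the centroidal y-axis gives I_y = 4 778 936 mm⁴.

I_x ≈ 7.330 × 10⁵ mm⁴, I_y ≈ 4.779 × 10⁶ mm⁴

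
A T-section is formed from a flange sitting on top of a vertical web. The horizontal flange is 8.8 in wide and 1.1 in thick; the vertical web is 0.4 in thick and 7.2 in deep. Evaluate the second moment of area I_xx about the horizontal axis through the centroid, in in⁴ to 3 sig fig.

I_xx ≈ 51.6 in⁴

Break the section into simple shapes (no overlaps), measuring from the bottom-left corner of the bounding box.
Flange: 8.8 × 1.1, A = 9.68 in², y = 7.75 in, Ī = 0.97607 in⁴.
Web: 0.4 × 7.2, A = 2.88 in², y = 3.6 in, Ī = 12.442 in⁴.
Centroid: ȳ = ΣA·y / ΣA = 6.7984 in.
Transfer each piece to the horizontal axis through the centroid using Ī + A·d² with d = y − 6.7984:
  flange: d = 0.95159 in → contributes +9.7416 in⁴
  web: d = -3.1984 in → contributes +41.903 in⁴
Total I = 51.645 in⁴.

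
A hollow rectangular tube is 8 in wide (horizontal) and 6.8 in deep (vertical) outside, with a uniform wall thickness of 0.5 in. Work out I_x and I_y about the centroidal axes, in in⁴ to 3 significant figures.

Decompose the section into non-overlapping parts with the origin at the bottom-left of its bounding rectangle.
Outer rectangle: 8 × 6.8, A = 54.4 in², y = 3.4 in, Ī = 209.62 in⁴.
Inner void (subtracted): 7 × 5.8, A = 40.6 in², y = 3.4 in, Ī = 113.82 in⁴.
By symmetry the centroid is at mid-height, ȳ = 3.4 in.
All pieces are centred on the centroidal x-axis, so I = ΣĪ (holes subtracted) = 95.806 in⁴.
Repeating about the centroidal y-axis gives I_y = 124.35 in⁴.

I_x ≈ 95.8 in⁴, I_y ≈ 124 in⁴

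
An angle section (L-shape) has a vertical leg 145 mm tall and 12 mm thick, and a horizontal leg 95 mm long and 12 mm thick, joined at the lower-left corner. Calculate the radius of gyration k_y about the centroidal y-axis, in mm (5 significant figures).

Decompose the section into non-overlapping parts with the origin at the bottom-left of its bounding rectangle.
Vertical leg: 12 × 145, A = 1 740 mm², x = 6 mm, Ī = 20 880 mm⁴.
Horizontal leg (remainder): 83 × 12, A = 996 mm², x = 53.5 mm, Ī = 571 787 mm⁴.
Centroid: x̄ = ΣA·x / ΣA = 23.29167 mm.
Transfer each piece to the centroidal y-axis using Ī + A·d² with d = x − 23.29167:
  vertical leg: d = -17.29167 mm → contributes +541 143 mm⁴
  horizontal leg (remainder): d = 30.20833 mm → contributes +1 480 680 mm⁴
Total I = 2 021 823 mm⁴.
Radius of gyration: k = √(I/A) = √(2 021 823 / 2 736) = 27.18401 mm.

k_y ≈ 27.184 mm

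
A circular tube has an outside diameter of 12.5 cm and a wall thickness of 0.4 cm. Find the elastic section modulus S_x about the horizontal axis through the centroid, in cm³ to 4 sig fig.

Break the section into simple shapes (no overlaps), measuring from the bottom-left corner of the bounding box.
Outer circle: ⌀12.5, A = 122.718 cm², y = 6.25 cm, Ī = 1198.42 cm⁴.
Bore (subtracted): ⌀11.7, A = 107.513 cm², y = 6.25 cm, Ī = 919.842 cm⁴.
By symmetry the centroid is at mid-height, ȳ = 6.25 cm.
All pieces are centred on the horizontal axis through the centroid, so I = ΣĪ (holes subtracted) = 278.58 cm⁴.
Extreme fibre distance c = 6.25 cm; S = I/c = 44.5728 cm³.

S_x ≈ 44.57 cm³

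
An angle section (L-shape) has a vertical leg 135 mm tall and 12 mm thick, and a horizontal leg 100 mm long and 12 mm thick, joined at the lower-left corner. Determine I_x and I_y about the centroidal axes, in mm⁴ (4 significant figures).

Decompose the section into non-overlapping parts with the origin at the bottom-left of its bounding rectangle.
Vertical leg: 12 × 135, A = 1 620 mm², y = 67.5 mm, Ī = 2 460 375 mm⁴.
Horizontal leg (remainder): 88 × 12, A = 1 056 mm², y = 6 mm, Ī = 12 672 mm⁴.
Centroid: ȳ = ΣA·y / ΣA = 43.2309 mm.
Transfer each piece to the centroidal x-axis using Ī + A·d² with d = y − 43.2309:
  vertical leg: d = 24.2691 mm → contributes +3 414 534 mm⁴
  horizontal leg (remainder): d = -37.2309 mm → contributes +1 476 439 mm⁴
Total I = 4 890 973 mm⁴.
For the y-axis: x̄ = 25.7309 mm.
Repeating about the centroidal y-axis gives I_y = 2 299 118 mm⁴.

I_x ≈ 4.891 × 10⁶ mm⁴, I_y ≈ 2.299 × 10⁶ mm⁴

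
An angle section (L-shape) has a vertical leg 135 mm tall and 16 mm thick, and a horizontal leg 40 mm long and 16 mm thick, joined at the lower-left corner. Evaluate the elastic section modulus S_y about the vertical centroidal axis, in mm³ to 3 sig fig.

Break the section into simple shapes (no overlaps), measuring from the bottom-left corner of the bounding box.
Vertical leg: 16 × 135, A = 2 160 mm², x = 8 mm, Ī = 46 080 mm⁴.
Horizontal leg (remainder): 24 × 16, A = 384 mm², x = 28 mm, Ī = 18 432 mm⁴.
Centroid: x̄ = ΣA·x / ΣA = 11.019 mm.
Transfer each piece to the vertical centroidal axis using Ī + A·d² with d = x − 11.019:
  vertical leg: d = -3.0189 mm → contributes +65 765 mm⁴
  horizontal leg (remainder): d = 16.981 mm → contributes +129 162 mm⁴
Total I = 194 927 mm⁴.
Extreme fibre distance c = 28.981 mm; S = I/c = 6 726 mm³.

S_y ≈ 6730 mm³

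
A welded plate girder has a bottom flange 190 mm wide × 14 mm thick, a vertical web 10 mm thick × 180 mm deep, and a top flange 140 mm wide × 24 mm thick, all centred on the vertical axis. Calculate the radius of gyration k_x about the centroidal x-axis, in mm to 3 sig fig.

k_x ≈ 90.6 mm

Break the section into simple shapes (no overlaps), measuring from the bottom-left corner of the bounding box.
Bottom plate: 190 × 14, A = 2 660 mm², y = 7 mm, Ī = 43 447 mm⁴.
Web plate: 10 × 180, A = 1 800 mm², y = 104 mm, Ī = 4 860 000 mm⁴.
Top plate: 140 × 24, A = 3 360 mm², y = 206 mm, Ī = 161 280 mm⁴.
Centroid: ȳ = ΣA·y / ΣA = 114.83 mm.
Transfer each piece to the centroidal x-axis using Ī + A·d² with d = y − 114.83:
  bottom plate: d = -107.83 mm → contributes +30 972 778 mm⁴
  web plate: d = -10.831 mm → contributes +5 071 167 mm⁴
  top plate: d = 91.169 mm → contributes +28 088 759 mm⁴
Total I = 64 132 704 mm⁴.
Radius of gyration: k = √(I/A) = √(64 132 704 / 7 820) = 90.56 mm.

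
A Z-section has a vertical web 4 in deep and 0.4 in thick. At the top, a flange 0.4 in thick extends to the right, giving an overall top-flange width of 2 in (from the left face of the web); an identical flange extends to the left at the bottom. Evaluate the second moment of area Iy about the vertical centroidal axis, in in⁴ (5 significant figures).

Iy ≈ 1.5744 in⁴

Break the section into simple shapes (no overlaps), measuring from the bottom-left corner of the bounding box.
Web: 0.4 × 4, A = 1.6 in², x = 1.8 in, Ī = 0.02133333 in⁴.
Top flange (beyond web): 1.6 × 0.4, A = 0.64 in², x = 2.8 in, Ī = 0.1365333 in⁴.
Bottom flange (beyond web): 1.6 × 0.4, A = 0.64 in², x = 0.8 in, Ī = 0.1365333 in⁴.
Centroid: x̄ = ΣA·x / ΣA = 1.8 in.
Transfer each piece to the vertical centroidal axis using Ī + A·d² with d = x − 1.8:
  web: d = 0 in → contributes +0.02133333 in⁴
  top flange (beyond web): d = 1 in → contributes +0.7765333 in⁴
  bottom flange (beyond web): d = -1 in → contributes +0.7765333 in⁴
Total I = 1.5744 in⁴.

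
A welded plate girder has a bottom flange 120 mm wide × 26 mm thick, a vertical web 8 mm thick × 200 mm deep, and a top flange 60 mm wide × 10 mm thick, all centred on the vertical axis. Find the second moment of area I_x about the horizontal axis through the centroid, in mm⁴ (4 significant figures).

I_x ≈ 3.621 × 10⁷ mm⁴

Treat the section as a set of non-overlapping primitives; coordinates are from the bounding-box lower-left.
Bottom plate: 120 × 26, A = 3 120 mm², y = 13 mm, Ī = 175 760 mm⁴.
Web plate: 8 × 200, A = 1 600 mm², y = 126 mm, Ī = 5 333 333 mm⁴.
Top plate: 60 × 10, A = 600 mm², y = 231 mm, Ī = 5 000 mm⁴.
Centroid: ȳ = ΣA·y / ΣA = 71.5714 mm.
Transfer each piece to the horizontal axis through the centroid using Ī + A·d² with d = y − 71.5714:
  bottom plate: d = -58.5714 mm → contributes +10 879 270 mm⁴
  web plate: d = 54.4286 mm → contributes +10 073 284 mm⁴
  top plate: d = 159.429 mm → contributes +15 255 482 mm⁴
Total I = 36 208 036 mm⁴.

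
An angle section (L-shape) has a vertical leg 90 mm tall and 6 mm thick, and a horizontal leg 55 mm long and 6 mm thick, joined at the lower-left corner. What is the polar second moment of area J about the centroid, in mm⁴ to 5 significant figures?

J ≈ 9.0558 × 10⁵ mm⁴

Break the section into simple shapes (no overlaps), measuring from the bottom-left corner of the bounding box.
Vertical leg: 6 × 90, A = 540 mm², y = 45 mm, Ī = 364 500 mm⁴.
Horizontal leg (remainder): 49 × 6, A = 294 mm², y = 3 mm, Ī = 882 mm⁴.
Centroid: ȳ = ΣA·y / ΣA = 30.19424 mm.
Transfer each piece to the centroidal x-axis using Ī + A·d² with d = y − 30.19424:
  vertical leg: d = 14.80576 mm → contributes +482873.6 mm⁴
  horizontal leg (remainder): d = -27.19424 mm → contributes +218302.9 mm⁴
Total I = 701176.5 mm⁴.
For the y-axis: x̄ = 12.69424 mm.
Repeating about the centroidal y-axis gives I_y = 204 404 mm⁴.
Polar second moment: J = I_x + I_y = 905580.6 mm⁴.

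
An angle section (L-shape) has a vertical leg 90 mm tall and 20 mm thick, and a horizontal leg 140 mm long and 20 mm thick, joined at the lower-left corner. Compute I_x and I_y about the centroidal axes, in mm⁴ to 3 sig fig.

Treat the section as a set of non-overlapping primitives; coordinates are from the bounding-box lower-left.
Vertical leg: 20 × 90, A = 1 800 mm², y = 45 mm, Ī = 1 215 000 mm⁴.
Horizontal leg (remainder): 120 × 20, A = 2 400 mm², y = 10 mm, Ī = 80 000 mm⁴.
Centroid: ȳ = ΣA·y / ΣA = 25 mm.
Transfer each piece to the centroidal x-axis using Ī + A·d² with d = y − 25:
  vertical leg: d = 20 mm → contributes +1 935 000 mm⁴
  horizontal leg (remainder): d = -15 mm → contributes +620 000 mm⁴
Total I = 2 555 000 mm⁴.
For the y-axis: x̄ = 50 mm.
Repeating about the centroidal y-axis gives I_y = 7 980 000 mm⁴.

I_x ≈ 2.56 × 10⁶ mm⁴, I_y ≈ 7.98 × 10⁶ mm⁴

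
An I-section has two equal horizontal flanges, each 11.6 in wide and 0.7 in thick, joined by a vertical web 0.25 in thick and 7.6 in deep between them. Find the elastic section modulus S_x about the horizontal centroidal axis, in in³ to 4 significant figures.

Break the section into simple shapes (no overlaps), measuring from the bottom-left corner of the bounding box.
Bottom flange: 11.6 × 0.7, A = 8.12 in², y = 0.35 in, Ī = 0.331567 in⁴.
Web: 0.25 × 7.6, A = 1.9 in², y = 4.5 in, Ī = 9.14533 in⁴.
Top flange: 11.6 × 0.7, A = 8.12 in², y = 8.65 in, Ī = 0.331567 in⁴.
By symmetry the centroid is at mid-height, ȳ = 4.5 in.
Transfer each piece to the horizontal centroidal axis using Ī + A·d² with d = y − 4.5:
  bottom flange: d = -4.15 in → contributes +140.178 in⁴
  web: d = 0 in → contributes +9.14533 in⁴
  top flange: d = 4.15 in → contributes +140.178 in⁴
Total I = 289.502 in⁴.
Extreme fibre distance c = 4.5 in; S = I/c = 64.3337 in³.

S_x ≈ 64.33 in³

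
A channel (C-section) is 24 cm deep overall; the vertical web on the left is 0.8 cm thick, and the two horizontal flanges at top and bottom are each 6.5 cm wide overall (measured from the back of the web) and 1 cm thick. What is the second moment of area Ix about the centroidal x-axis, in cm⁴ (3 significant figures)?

Ix ≈ 2430 cm⁴

Break the section into simple shapes (no overlaps), measuring from the bottom-left corner of the bounding box.
Web: 0.8 × 24, A = 19.2 cm², y = 12 cm, Ī = 921.6 cm⁴.
Top flange (beyond web): 5.7 × 1, A = 5.7 cm², y = 23.5 cm, Ī = 0.475 cm⁴.
Bottom flange (beyond web): 5.7 × 1, A = 5.7 cm², y = 0.5 cm, Ī = 0.475 cm⁴.
By symmetry the centroid is at mid-height, ȳ = 12 cm.
Transfer each piece to the centroidal x-axis using Ī + A·d² with d = y − 12:
  web: d = 0 cm → contributes +921.6 cm⁴
  top flange (beyond web): d = 11.5 cm → contributes +754.3 cm⁴
  bottom flange (beyond web): d = -11.5 cm → contributes +754.3 cm⁴
Total I = 2430.2 cm⁴.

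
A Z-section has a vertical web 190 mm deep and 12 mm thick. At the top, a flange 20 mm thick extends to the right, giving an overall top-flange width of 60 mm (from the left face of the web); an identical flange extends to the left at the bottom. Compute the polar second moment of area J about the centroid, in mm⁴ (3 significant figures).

J ≈ 2.29 × 10⁷ mm⁴

Split into non-overlapping primitives; take the origin at the lower-left of the bounding box.
Web: 12 × 190, A = 2 280 mm², y = 95 mm, Ī = 6 859 000 mm⁴.
Top flange (beyond web): 48 × 20, A = 960 mm², y = 180 mm, Ī = 32 000 mm⁴.
Bottom flange (beyond web): 48 × 20, A = 960 mm², y = 10 mm, Ī = 32 000 mm⁴.
Centroid: ȳ = ΣA·y / ΣA = 95 mm.
Transfer each piece to the centroidal x-axis using Ī + A·d² with d = y − 95:
  web: d = 0 mm → contributes +6 859 000 mm⁴
  top flange (beyond web): d = 85 mm → contributes +6 968 000 mm⁴
  bottom flange (beyond web): d = -85 mm → contributes +6 968 000 mm⁴
Total I = 20 795 000 mm⁴.
For the y-axis: x̄ = 54 mm.
Repeating about the centroidal y-axis gives I_y = 2 124 000 mm⁴.
Polar second moment: J = I_x + I_y = 22 919 000 mm⁴.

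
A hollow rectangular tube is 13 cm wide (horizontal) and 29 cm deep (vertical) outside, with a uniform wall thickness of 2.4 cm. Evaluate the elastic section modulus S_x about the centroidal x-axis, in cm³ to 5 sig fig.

S_x ≈ 1154.3 cm³

Split into non-overlapping primitives; take the origin at the lower-left of the bounding box.
Outer rectangle: 13 × 29, A = 377 cm², y = 14.5 cm, Ī = 26421.42 cm⁴.
Inner void (subtracted): 8.2 × 24.2, A = 198.44 cm², y = 14.5 cm, Ī = 9684.533 cm⁴.
By symmetry the centroid is at mid-height, ȳ = 14.5 cm.
All pieces are centred on the centroidal x-axis, so I = ΣĪ (holes subtracted) = 16736.88 cm⁴.
Extreme fibre distance c = 14.5 cm; S = I/c = 1154.268 cm³.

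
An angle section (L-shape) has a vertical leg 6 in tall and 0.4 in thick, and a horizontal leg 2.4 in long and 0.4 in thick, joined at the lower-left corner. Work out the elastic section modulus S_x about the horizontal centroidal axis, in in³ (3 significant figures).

Decompose the section into non-overlapping parts with the origin at the bottom-left of its bounding rectangle.
Vertical leg: 0.4 × 6, A = 2.4 in², y = 3 in, Ī = 7.2 in⁴.
Horizontal leg (remainder): 2 × 0.4, A = 0.8 in², y = 0.2 in, Ī = 0.010667 in⁴.
Centroid: ȳ = ΣA·y / ΣA = 2.3 in.
Transfer each piece to the horizontal centroidal axis using Ī + A·d² with d = y − 2.3:
  vertical leg: d = 0.7 in → contributes +8.376 in⁴
  horizontal leg (remainder): d = -2.1 in → contributes +3.5387 in⁴
Total I = 11.915 in⁴.
Extreme fibre distance c = 3.7 in; S = I/c = 3.2202 in³.

S_x ≈ 3.22 in³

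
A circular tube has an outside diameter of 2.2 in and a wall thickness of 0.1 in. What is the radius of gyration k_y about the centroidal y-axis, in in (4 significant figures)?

k_y ≈ 0.7433 in

Decompose the section into non-overlapping parts with the origin at the bottom-left of its bounding rectangle.
Outer circle: ⌀2.2, A = 3.80133 in², x = 1.1 in, Ī = 1.1499 in⁴.
Bore (subtracted): ⌀2, A = 3.14159 in², x = 1.1 in, Ī = 0.785398 in⁴.
By symmetry the centroid is at mid-width, x̄ = 1.1 in.
All pieces are centred on the centroidal y-axis, so I = ΣĪ (holes subtracted) = 0.364503 in⁴.
Radius of gyration: k = √(I/A) = √(0.364503 / 0.659734) = 0.743303 in.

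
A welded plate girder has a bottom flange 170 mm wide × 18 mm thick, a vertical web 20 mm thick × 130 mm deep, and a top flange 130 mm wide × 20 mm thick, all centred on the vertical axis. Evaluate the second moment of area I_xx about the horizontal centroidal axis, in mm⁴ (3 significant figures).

Split into non-overlapping primitives; take the origin at the lower-left of the bounding box.
Bottom plate: 170 × 18, A = 3 060 mm², y = 9 mm, Ī = 82 620 mm⁴.
Web plate: 20 × 130, A = 2 600 mm², y = 83 mm, Ī = 3 661 667 mm⁴.
Top plate: 130 × 20, A = 2 600 mm², y = 158 mm, Ī = 86 667 mm⁴.
Centroid: ȳ = ΣA·y / ΣA = 79.194 mm.
Transfer each piece to the horizontal centroidal axis using Ī + A·d² with d = y − 79.194:
  bottom plate: d = -70.194 mm → contributes +15 159 718 mm⁴
  web plate: d = 3.8063 mm → contributes +3 699 335 mm⁴
  top plate: d = 78.806 mm → contributes +16 233 790 mm⁴
Total I = 35 092 843 mm⁴.

I_xx ≈ 3.51 × 10⁷ mm⁴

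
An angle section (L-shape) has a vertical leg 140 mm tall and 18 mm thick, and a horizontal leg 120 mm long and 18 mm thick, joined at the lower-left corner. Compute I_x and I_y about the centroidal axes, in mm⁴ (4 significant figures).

I_x ≈ 8.118 × 10⁶ mm⁴, I_y ≈ 5.484 × 10⁶ mm⁴

Treat the section as a set of non-overlapping primitives; coordinates are from the bounding-box lower-left.
Vertical leg: 18 × 140, A = 2 520 mm², y = 70 mm, Ī = 4 116 000 mm⁴.
Horizontal leg (remainder): 102 × 18, A = 1 836 mm², y = 9 mm, Ī = 49 572 mm⁴.
Centroid: ȳ = ΣA·y / ΣA = 44.2893 mm.
Transfer each piece to the centroidal x-axis using Ī + A·d² with d = y − 44.2893:
  vertical leg: d = 25.7107 mm → contributes +5 781 827 mm⁴
  horizontal leg (remainder): d = -35.2893 mm → contributes +2 336 001 mm⁴
Total I = 8 117 828 mm⁴.
For the y-axis: x̄ = 34.2893 mm.
Repeating about the centroidal y-axis gives I_y = 5 483 588 mm⁴.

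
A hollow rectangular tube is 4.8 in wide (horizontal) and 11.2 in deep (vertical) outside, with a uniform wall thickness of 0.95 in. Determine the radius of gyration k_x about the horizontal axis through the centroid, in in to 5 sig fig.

Split into non-overlapping primitives; take the origin at the lower-left of the bounding box.
Outer rectangle: 4.8 × 11.2, A = 53.76 in², y = 5.6 in, Ī = 561.9712 in⁴.
Inner void (subtracted): 2.9 × 9.3, A = 26.97 in², y = 5.6 in, Ī = 194.3863 in⁴.
By symmetry the centroid is at mid-height, ȳ = 5.6 in.
All pieces are centred on the horizontal axis through the centroid, so I = ΣĪ (holes subtracted) = 367.5849 in⁴.
Radius of gyration: k = √(I/A) = √(367.5849 / 26.79) = 3.704183 in.

k_x ≈ 3.7042 in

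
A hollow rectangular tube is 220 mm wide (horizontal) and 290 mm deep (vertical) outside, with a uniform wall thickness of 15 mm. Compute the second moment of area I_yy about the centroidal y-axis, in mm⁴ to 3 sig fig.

Split into non-overlapping primitives; take the origin at the lower-left of the bounding box.
Outer rectangle: 220 × 290, A = 63 800 mm², x = 110 mm, Ī = 257 326 667 mm⁴.
Inner void (subtracted): 190 × 260, A = 49 400 mm², x = 110 mm, Ī = 148 611 667 mm⁴.
By symmetry the centroid is at mid-width, x̄ = 110 mm.
All pieces are centred on the centroidal y-axis, so I = ΣĪ (holes subtracted) = 108 715 000 mm⁴.

I_yy ≈ 1.09 × 10⁸ mm⁴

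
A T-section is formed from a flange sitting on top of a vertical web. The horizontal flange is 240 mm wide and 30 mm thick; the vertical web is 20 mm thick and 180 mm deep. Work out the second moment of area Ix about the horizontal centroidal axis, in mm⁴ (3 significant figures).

Decompose the section into non-overlapping parts with the origin at the bottom-left of its bounding rectangle.
Flange: 240 × 30, A = 7 200 mm², y = 195 mm, Ī = 540 000 mm⁴.
Web: 20 × 180, A = 3 600 mm², y = 90 mm, Ī = 9 720 000 mm⁴.
Centroid: ȳ = ΣA·y / ΣA = 160 mm.
Transfer each piece to the horizontal centroidal axis using Ī + A·d² with d = y − 160:
  flange: d = 35 mm → contributes +9 360 000 mm⁴
  web: d = -70 mm → contributes +27 360 000 mm⁴
Total I = 36 720 000 mm⁴.

Ix ≈ 3.67 × 10⁷ mm⁴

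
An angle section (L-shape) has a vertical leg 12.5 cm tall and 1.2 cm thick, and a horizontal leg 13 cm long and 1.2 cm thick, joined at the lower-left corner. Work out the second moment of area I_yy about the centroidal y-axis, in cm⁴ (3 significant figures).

I_yy ≈ 474 cm⁴

Treat the section as a set of non-overlapping primitives; coordinates are from the bounding-box lower-left.
Vertical leg: 1.2 × 12.5, A = 15 cm², x = 0.6 cm, Ī = 1.8 cm⁴.
Horizontal leg (remainder): 11.8 × 1.2, A = 14.16 cm², x = 7.1 cm, Ī = 164.3 cm⁴.
Centroid: x̄ = ΣA·x / ΣA = 3.7564 cm.
Transfer each piece to the centroidal y-axis using Ī + A·d² with d = x − 3.7564:
  vertical leg: d = -3.1564 cm → contributes +151.24 cm⁴
  horizontal leg (remainder): d = 3.3436 cm → contributes +322.61 cm⁴
Total I = 473.85 cm⁴.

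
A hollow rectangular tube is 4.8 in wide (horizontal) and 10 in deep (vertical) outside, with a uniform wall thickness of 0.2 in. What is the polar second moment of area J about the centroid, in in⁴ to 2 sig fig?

J ≈ 100 in⁴

Treat the section as a set of non-overlapping primitives; coordinates are from the bounding-box lower-left.
Outer rectangle: 4.8 × 10, A = 48 in², y = 5 in, Ī = 400 in⁴.
Inner void (subtracted): 4.4 × 9.6, A = 42.24 in², y = 5 in, Ī = 324.4 in⁴.
By symmetry the centroid is at mid-height, ȳ = 5 in.
All pieces are centred on the centroidal x-axis, so I = ΣĪ (holes subtracted) = 75.6 in⁴.
Repeating about the centroidal y-axis gives I_y = 24.01 in⁴.
Polar second moment: J = I_x + I_y = 99.61 in⁴.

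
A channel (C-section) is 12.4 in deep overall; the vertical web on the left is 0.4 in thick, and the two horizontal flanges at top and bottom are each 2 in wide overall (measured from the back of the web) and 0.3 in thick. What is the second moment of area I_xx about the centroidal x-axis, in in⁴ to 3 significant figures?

I_xx ≈ 98.7 in⁴

Decompose the section into non-overlapping parts with the origin at the bottom-left of its bounding rectangle.
Web: 0.4 × 12.4, A = 4.96 in², y = 6.2 in, Ī = 63.554 in⁴.
Top flange (beyond web): 1.6 × 0.3, A = 0.48 in², y = 12.25 in, Ī = 0.0036 in⁴.
Bottom flange (beyond web): 1.6 × 0.3, A = 0.48 in², y = 0.15 in, Ī = 0.0036 in⁴.
By symmetry the centroid is at mid-height, ȳ = 6.2 in.
Transfer each piece to the centroidal x-axis using Ī + A·d² with d = y − 6.2:
  web: d = 0 in → contributes +63.554 in⁴
  top flange (beyond web): d = 6.05 in → contributes +17.573 in⁴
  bottom flange (beyond web): d = -6.05 in → contributes +17.573 in⁴
Total I = 98.7 in⁴.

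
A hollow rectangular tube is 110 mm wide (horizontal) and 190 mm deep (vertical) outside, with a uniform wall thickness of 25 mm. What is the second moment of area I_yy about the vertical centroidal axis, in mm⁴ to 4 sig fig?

Break the section into simple shapes (no overlaps), measuring from the bottom-left corner of the bounding box.
Outer rectangle: 110 × 190, A = 20 900 mm², x = 55 mm, Ī = 21 074 167 mm⁴.
Inner void (subtracted): 60 × 140, A = 8 400 mm², x = 55 mm, Ī = 2 520 000 mm⁴.
By symmetry the centroid is at mid-width, x̄ = 55 mm.
All pieces are centred on the vertical centroidal axis, so I = ΣĪ (holes subtracted) = 18 554 167 mm⁴.

I_yy ≈ 1.855 × 10⁷ mm⁴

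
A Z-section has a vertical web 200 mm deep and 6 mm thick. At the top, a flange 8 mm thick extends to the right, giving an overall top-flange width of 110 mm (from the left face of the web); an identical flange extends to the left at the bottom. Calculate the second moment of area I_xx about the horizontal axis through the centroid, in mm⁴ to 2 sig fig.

Break the section into simple shapes (no overlaps), measuring from the bottom-left corner of the bounding box.
Web: 6 × 200, A = 1 200 mm², y = 100 mm, Ī = 4 000 000 mm⁴.
Top flange (beyond web): 104 × 8, A = 832 mm², y = 196 mm, Ī = 4 437 mm⁴.
Bottom flange (beyond web): 104 × 8, A = 832 mm², y = 4 mm, Ī = 4 437 mm⁴.
Centroid: ȳ = ΣA·y / ΣA = 100 mm.
Transfer each piece to the horizontal axis through the centroid using Ī + A·d² with d = y − 100:
  web: d = 0 mm → contributes +4 000 000 mm⁴
  top flange (beyond web): d = 96 mm → contributes +7 672 149 mm⁴
  bottom flange (beyond web): d = -96 mm → contributes +7 672 149 mm⁴
Total I = 19 344 299 mm⁴.

I_xx ≈ 1.9 × 10⁷ mm⁴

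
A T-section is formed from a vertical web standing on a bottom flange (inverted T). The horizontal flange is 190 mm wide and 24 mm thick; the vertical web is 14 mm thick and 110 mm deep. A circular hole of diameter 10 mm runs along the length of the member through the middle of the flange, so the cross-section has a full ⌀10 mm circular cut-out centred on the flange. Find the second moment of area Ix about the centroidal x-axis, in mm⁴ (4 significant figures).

Ix ≈ 6.916 × 10⁶ mm⁴

Break the section into simple shapes (no overlaps), measuring from the bottom-left corner of the bounding box.
Flange: 190 × 24, A = 4 560 mm², y = 12 mm, Ī = 218 880 mm⁴.
Web: 14 × 110, A = 1 540 mm², y = 79 mm, Ī = 1 552 833 mm⁴.
Hole (subtracted): ⌀10, A = 78.5398 mm², y = 12 mm, Ī = 490.874 mm⁴.
Centroid: ȳ = ΣA·y / ΣA = 29.1354 mm.
Transfer each piece to the centroidal x-axis using Ī + A·d² with d = y − 29.1354:
  flange: d = -17.1354 mm → contributes +1 557 793 mm⁴
  web: d = 49.8646 mm → contributes +5 382 013 mm⁴
  hole: d = -17.1354 mm → contributes −23551.8 mm⁴
Total I = 6 916 254 mm⁴.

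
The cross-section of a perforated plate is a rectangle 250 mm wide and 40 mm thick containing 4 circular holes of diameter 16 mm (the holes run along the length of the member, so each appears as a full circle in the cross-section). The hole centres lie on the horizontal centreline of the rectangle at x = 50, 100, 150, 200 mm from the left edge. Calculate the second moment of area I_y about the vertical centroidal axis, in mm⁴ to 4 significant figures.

I_y ≈ 4.956 × 10⁷ mm⁴

Treat the section as a set of non-overlapping primitives; coordinates are from the bounding-box lower-left.
Plate: 250 × 40, A = 10 000 mm², x = 125 mm, Ī = 52 083 333 mm⁴.
Hole 1 (subtracted): ⌀16, A = 201.062 mm², x = 50 mm, Ī = 3216.99 mm⁴.
Hole 2 (subtracted): ⌀16, A = 201.062 mm², x = 100 mm, Ī = 3216.99 mm⁴.
Hole 3 (subtracted): ⌀16, A = 201.062 mm², x = 150 mm, Ī = 3216.99 mm⁴.
Hole 4 (subtracted): ⌀16, A = 201.062 mm², x = 200 mm, Ī = 3216.99 mm⁴.
By symmetry the centroid is at mid-width, x̄ = 125 mm.
Transfer each piece to the vertical centroidal axis using Ī + A·d² with d = x − 125:
  plate: d = 0 mm → contributes +52 083 333 mm⁴
  hole 1: d = -75 mm → contributes −1 134 190 mm⁴
  hole 2: d = -25 mm → contributes −128 881 mm⁴
  hole 3: d = 25 mm → contributes −128 881 mm⁴
  hole 4: d = 75 mm → contributes −1 134 190 mm⁴
Total I = 49 557 191 mm⁴.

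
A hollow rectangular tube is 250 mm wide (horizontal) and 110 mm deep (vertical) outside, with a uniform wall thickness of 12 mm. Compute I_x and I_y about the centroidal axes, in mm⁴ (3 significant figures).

Decompose the section into non-overlapping parts with the origin at the bottom-left of its bounding rectangle.
Outer rectangle: 250 × 110, A = 27 500 mm², y = 55 mm, Ī = 27 729 167 mm⁴.
Inner void (subtracted): 226 × 86, A = 19 436 mm², y = 55 mm, Ī = 11 979 055 mm⁴.
By symmetry the centroid is at mid-height, ȳ = 55 mm.
All pieces are centred on the centroidal x-axis, so I = ΣĪ (holes subtracted) = 15 750 112 mm⁴.
Repeating about the centroidal y-axis gives I_y = 60 503 072 mm⁴.

I_x ≈ 1.58 × 10⁷ mm⁴, I_y ≈ 6.05 × 10⁷ mm⁴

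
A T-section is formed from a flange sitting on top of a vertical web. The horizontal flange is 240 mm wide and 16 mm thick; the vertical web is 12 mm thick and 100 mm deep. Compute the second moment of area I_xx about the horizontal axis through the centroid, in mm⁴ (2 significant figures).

I_xx ≈ 4.2 × 10⁶ mm⁴

Treat the section as a set of non-overlapping primitives; coordinates are from the bounding-box lower-left.
Flange: 240 × 16, A = 3 840 mm², y = 108 mm, Ī = 81 920 mm⁴.
Web: 12 × 100, A = 1 200 mm², y = 50 mm, Ī = 1 000 000 mm⁴.
Centroid: ȳ = ΣA·y / ΣA = 94.19 mm.
Transfer each piece to the horizontal axis through the centroid using Ī + A·d² with d = y − 94.19:
  flange: d = 13.81 mm → contributes +814 219 mm⁴
  web: d = -44.19 mm → contributes +3 343 358 mm⁴
Total I = 4 157 577 mm⁴.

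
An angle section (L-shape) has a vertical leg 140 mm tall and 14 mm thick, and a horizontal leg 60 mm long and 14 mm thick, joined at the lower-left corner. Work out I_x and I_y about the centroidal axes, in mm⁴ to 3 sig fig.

Decompose the section into non-overlapping parts with the origin at the bottom-left of its bounding rectangle.
Vertical leg: 14 × 140, A = 1 960 mm², y = 70 mm, Ī = 3 201 333 mm⁴.
Horizontal leg (remainder): 46 × 14, A = 644 mm², y = 7 mm, Ī = 10 519 mm⁴.
Centroid: ȳ = ΣA·y / ΣA = 54.419 mm.
Transfer each piece to the centroidal x-axis using Ī + A·d² with d = y − 54.419:
  vertical leg: d = 15.581 mm → contributes +3 677 136 mm⁴
  horizontal leg (remainder): d = -47.419 mm → contributes +1 458 614 mm⁴
Total I = 5 135 750 mm⁴.
For the y-axis: x̄ = 14.419 mm.
Repeating about the centroidal y-axis gives I_y = 581 830 mm⁴.

I_x ≈ 5.14 × 10⁶ mm⁴, I_y ≈ 5.82 × 10⁵ mm⁴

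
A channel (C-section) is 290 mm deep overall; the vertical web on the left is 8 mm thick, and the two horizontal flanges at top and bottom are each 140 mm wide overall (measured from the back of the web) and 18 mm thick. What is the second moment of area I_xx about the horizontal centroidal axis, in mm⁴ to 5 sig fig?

I_xx ≈ 1.0428 × 10⁸ mm⁴

Split into non-overlapping primitives; take the origin at the lower-left of the bounding box.
Web: 8 × 290, A = 2 320 mm², y = 145 mm, Ī = 16 259 333 mm⁴.
Top flange (beyond web): 132 × 18, A = 2 376 mm², y = 281 mm, Ī = 64 152 mm⁴.
Bottom flange (beyond web): 132 × 18, A = 2 376 mm², y = 9 mm, Ī = 64 152 mm⁴.
By symmetry the centroid is at mid-height, ȳ = 145 mm.
Transfer each piece to the horizontal centroidal axis using Ī + A·d² with d = y − 145:
  web: d = 0 mm → contributes +16 259 333 mm⁴
  top flange (beyond web): d = 136 mm → contributes +44 010 648 mm⁴
  bottom flange (beyond web): d = -136 mm → contributes +44 010 648 mm⁴
Total I = 104 280 629 mm⁴.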